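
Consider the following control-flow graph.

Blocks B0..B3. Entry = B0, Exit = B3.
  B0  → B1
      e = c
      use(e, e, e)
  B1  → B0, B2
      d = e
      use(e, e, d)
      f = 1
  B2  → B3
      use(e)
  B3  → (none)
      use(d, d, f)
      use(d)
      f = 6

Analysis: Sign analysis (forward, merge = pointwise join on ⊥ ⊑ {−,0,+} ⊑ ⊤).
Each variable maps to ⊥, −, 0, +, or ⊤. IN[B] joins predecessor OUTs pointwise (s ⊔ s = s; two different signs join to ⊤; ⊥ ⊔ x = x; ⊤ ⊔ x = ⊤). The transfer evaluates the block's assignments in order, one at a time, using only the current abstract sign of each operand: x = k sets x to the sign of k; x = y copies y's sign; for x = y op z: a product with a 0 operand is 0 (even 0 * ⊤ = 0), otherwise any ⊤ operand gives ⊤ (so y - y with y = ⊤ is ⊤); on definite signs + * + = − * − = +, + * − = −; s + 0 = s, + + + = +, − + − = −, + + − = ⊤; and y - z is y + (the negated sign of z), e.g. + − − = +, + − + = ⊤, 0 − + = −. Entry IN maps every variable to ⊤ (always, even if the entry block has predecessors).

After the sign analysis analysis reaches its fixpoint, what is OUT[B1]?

Per-block solution:
  B0: | IN=(all ⊤) | OUT=(all ⊤)
  B1: | IN=(all ⊤) | OUT={f:+; rest ⊤}
  B2: | IN={f:+; rest ⊤} | OUT={f:+; rest ⊤}
  B3: | IN={f:+; rest ⊤} | OUT={f:+; rest ⊤}

Merge at B1: IN[B1] = OUT[B0] = {a: ⊤, b: ⊤, c: ⊤, d: ⊤, e: ⊤, f: ⊤}
Applying B1's transfer function to that IN value gives OUT[B1] (row B1 above).

Answer: {a: ⊤, b: ⊤, c: ⊤, d: ⊤, e: ⊤, f: +}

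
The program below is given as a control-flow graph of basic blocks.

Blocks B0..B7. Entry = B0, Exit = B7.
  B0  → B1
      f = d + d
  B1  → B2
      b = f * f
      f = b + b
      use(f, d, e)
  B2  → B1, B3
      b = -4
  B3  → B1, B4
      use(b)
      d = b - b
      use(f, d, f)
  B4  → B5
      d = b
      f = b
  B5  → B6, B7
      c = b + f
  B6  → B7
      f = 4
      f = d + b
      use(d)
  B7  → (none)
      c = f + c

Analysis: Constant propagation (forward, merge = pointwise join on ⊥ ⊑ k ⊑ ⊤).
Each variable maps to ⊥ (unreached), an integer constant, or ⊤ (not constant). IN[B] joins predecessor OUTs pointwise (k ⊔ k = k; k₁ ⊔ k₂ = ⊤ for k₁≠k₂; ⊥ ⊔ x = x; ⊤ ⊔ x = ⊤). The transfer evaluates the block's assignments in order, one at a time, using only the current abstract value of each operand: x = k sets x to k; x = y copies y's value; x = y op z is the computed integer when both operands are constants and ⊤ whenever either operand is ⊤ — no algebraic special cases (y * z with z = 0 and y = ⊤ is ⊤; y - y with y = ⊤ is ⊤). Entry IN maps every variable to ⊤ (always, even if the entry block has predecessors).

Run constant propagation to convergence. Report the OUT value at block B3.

Per-block solution:
  B0:  IN=(all ⊤)  OUT=(all ⊤)
  B1:  IN=(all ⊤)  OUT=(all ⊤)
  B2:  IN=(all ⊤)  OUT={b:-4; rest ⊤}
  B3:  IN={b:-4; rest ⊤}  OUT={b:-4, d:0; rest ⊤}
  B4:  IN={b:-4, d:0; rest ⊤}  OUT={b:-4, d:-4, f:-4; rest ⊤}
  B5:  IN={b:-4, d:-4, f:-4; rest ⊤}  OUT={b:-4, c:-8, d:-4, f:-4; rest ⊤}
  B6:  IN={b:-4, c:-8, d:-4, f:-4; rest ⊤}  OUT={b:-4, c:-8, d:-4, f:-8; rest ⊤}
  B7:  IN={b:-4, c:-8, d:-4; rest ⊤}  OUT={b:-4, d:-4; rest ⊤}

Merge at B3: IN[B3] = OUT[B2] = {a: ⊤, b: -4, c: ⊤, d: ⊤, e: ⊤, f: ⊤}
Applying B3's transfer function to that IN value gives OUT[B3] (row B3 above).

Answer: {a: ⊤, b: -4, c: ⊤, d: 0, e: ⊤, f: ⊤}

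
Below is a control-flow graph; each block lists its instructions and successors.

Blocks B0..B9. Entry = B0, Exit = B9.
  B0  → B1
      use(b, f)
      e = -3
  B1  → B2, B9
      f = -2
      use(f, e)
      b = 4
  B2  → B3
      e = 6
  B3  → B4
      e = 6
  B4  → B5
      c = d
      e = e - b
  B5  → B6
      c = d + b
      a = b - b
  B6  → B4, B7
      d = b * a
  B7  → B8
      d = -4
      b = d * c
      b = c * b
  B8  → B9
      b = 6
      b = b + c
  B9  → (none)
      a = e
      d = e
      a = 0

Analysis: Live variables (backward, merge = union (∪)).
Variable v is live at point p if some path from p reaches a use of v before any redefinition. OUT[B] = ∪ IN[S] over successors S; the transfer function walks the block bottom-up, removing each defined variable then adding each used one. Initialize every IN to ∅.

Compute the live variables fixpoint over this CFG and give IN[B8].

Per-block solution:
  B0: | IN={b, d, f} | OUT={d, e}
  B1: | IN={d, e} | OUT={b, d, e}
  B2: | IN={b, d} | OUT={b, d}
  B3: | IN={b, d} | OUT={b, d, e}
  B4: | IN={b, d, e} | OUT={b, d, e}
  B5: | IN={b, d, e} | OUT={a, b, c, e}
  B6: | IN={a, b, c, e} | OUT={b, c, d, e}
  B7: | IN={c, e} | OUT={c, e}
  B8: | IN={c, e} | OUT={e}
  B9: | IN={e} | OUT={}

Merge at B8: OUT[B8] = IN[B9] = {e}
Applying B8's transfer function to that OUT value gives IN[B8] (row B8 above).

Answer: {c, e}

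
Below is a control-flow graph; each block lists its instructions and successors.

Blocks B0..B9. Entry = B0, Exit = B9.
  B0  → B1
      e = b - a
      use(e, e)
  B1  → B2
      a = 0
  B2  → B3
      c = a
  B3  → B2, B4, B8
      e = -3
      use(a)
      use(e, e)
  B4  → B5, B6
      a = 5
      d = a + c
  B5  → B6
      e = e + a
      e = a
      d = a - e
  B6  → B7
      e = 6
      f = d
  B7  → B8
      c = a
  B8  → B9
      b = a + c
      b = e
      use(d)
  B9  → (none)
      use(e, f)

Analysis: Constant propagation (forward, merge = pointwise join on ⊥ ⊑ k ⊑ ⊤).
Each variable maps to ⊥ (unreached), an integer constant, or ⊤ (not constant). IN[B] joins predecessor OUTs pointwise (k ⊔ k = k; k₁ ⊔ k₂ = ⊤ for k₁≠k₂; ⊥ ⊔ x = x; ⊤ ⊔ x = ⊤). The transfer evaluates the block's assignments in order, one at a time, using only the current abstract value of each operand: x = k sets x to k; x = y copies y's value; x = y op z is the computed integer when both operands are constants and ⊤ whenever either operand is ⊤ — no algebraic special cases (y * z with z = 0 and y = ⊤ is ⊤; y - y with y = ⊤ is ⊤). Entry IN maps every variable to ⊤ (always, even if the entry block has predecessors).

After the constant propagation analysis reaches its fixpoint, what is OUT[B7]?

Fixpoint table:
  B0: | IN=(all ⊤) | OUT=(all ⊤)
  B1: | IN=(all ⊤) | OUT={a:0; rest ⊤}
  B2: | IN={a:0; rest ⊤} | OUT={a:0, c:0; rest ⊤}
  B3: | IN={a:0, c:0; rest ⊤} | OUT={a:0, c:0, e:-3; rest ⊤}
  B4: | IN={a:0, c:0, e:-3; rest ⊤} | OUT={a:5, c:0, d:5, e:-3; rest ⊤}
  B5: | IN={a:5, c:0, d:5, e:-3; rest ⊤} | OUT={a:5, c:0, d:0, e:5; rest ⊤}
  B6: | IN={a:5, c:0; rest ⊤} | OUT={a:5, c:0, e:6; rest ⊤}
  B7: | IN={a:5, c:0, e:6; rest ⊤} | OUT={a:5, c:5, e:6; rest ⊤}
  B8: | IN=(all ⊤) | OUT=(all ⊤)
  B9: | IN=(all ⊤) | OUT=(all ⊤)

Merge at B7: IN[B7] = OUT[B6] = {a: 5, b: ⊤, c: 0, d: ⊤, e: 6, f: ⊤}
Applying B7's transfer function to that IN value gives OUT[B7] (row B7 above).

Answer: {a: 5, b: ⊤, c: 5, d: ⊤, e: 6, f: ⊤}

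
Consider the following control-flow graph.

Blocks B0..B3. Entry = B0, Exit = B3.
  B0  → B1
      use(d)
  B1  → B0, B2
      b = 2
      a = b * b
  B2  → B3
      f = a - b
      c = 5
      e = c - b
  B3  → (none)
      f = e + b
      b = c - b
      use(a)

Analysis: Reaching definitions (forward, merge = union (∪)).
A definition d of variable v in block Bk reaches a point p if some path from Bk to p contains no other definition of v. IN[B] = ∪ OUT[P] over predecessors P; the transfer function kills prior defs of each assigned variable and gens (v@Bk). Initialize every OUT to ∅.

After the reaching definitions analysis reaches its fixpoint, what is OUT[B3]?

Answer: {a@B1, b@B3, c@B2, e@B2, f@B3}

Trace:
Per-block solution:
  B0:   IN={a@B1, b@B1}   OUT={a@B1, b@B1}
  B1:   IN={a@B1, b@B1}   OUT={a@B1, b@B1}
  B2:   IN={a@B1, b@B1}   OUT={a@B1, b@B1, c@B2, e@B2, f@B2}
  B3:   IN={a@B1, b@B1, c@B2, e@B2, f@B2}   OUT={a@B1, b@B3, c@B2, e@B2, f@B3}

Merge at B3: IN[B3] = OUT[B2] = {a@B1, b@B1, c@B2, e@B2, f@B2}
Applying B3's transfer function to that IN value gives OUT[B3] (row B3 above).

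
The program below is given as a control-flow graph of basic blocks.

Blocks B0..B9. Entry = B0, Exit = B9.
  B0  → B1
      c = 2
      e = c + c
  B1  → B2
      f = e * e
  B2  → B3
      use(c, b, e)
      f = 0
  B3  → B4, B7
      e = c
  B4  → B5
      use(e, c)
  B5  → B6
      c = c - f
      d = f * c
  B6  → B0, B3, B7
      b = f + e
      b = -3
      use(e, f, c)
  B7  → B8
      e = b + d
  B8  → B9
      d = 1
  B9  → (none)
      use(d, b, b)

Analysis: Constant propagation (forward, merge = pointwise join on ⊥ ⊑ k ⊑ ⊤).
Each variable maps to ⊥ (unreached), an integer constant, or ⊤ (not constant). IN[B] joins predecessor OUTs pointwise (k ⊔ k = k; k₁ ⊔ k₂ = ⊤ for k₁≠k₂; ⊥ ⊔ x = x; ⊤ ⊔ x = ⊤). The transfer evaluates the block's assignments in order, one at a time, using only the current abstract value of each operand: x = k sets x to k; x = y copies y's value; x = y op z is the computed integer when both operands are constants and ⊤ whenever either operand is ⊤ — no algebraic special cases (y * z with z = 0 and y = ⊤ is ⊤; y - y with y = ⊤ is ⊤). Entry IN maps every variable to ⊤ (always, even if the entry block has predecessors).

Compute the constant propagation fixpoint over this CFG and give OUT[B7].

Answer: {a: ⊤, b: ⊤, c: 2, d: ⊤, e: ⊤, f: 0}

Derivation:
Fixpoint table:
  B0: | IN=(all ⊤) | OUT={c:2, e:4; rest ⊤}
  B1: | IN={c:2, e:4; rest ⊤} | OUT={c:2, e:4, f:16; rest ⊤}
  B2: | IN={c:2, e:4, f:16; rest ⊤} | OUT={c:2, e:4, f:0; rest ⊤}
  B3: | IN={c:2, f:0; rest ⊤} | OUT={c:2, e:2, f:0; rest ⊤}
  B4: | IN={c:2, e:2, f:0; rest ⊤} | OUT={c:2, e:2, f:0; rest ⊤}
  B5: | IN={c:2, e:2, f:0; rest ⊤} | OUT={c:2, d:0, e:2, f:0; rest ⊤}
  B6: | IN={c:2, d:0, e:2, f:0; rest ⊤} | OUT={b:-3, c:2, d:0, e:2, f:0; rest ⊤}
  B7: | IN={c:2, e:2, f:0; rest ⊤} | OUT={c:2, f:0; rest ⊤}
  B8: | IN={c:2, f:0; rest ⊤} | OUT={c:2, d:1, f:0; rest ⊤}
  B9: | IN={c:2, d:1, f:0; rest ⊤} | OUT={c:2, d:1, f:0; rest ⊤}

Merge at B7: IN[B7] = OUT[B3] ⊔ OUT[B6] = {a: ⊤, b: ⊤, c: 2, d: ⊤, e: 2, f: 0}
Applying B7's transfer function to that IN value gives OUT[B7] (row B7 above).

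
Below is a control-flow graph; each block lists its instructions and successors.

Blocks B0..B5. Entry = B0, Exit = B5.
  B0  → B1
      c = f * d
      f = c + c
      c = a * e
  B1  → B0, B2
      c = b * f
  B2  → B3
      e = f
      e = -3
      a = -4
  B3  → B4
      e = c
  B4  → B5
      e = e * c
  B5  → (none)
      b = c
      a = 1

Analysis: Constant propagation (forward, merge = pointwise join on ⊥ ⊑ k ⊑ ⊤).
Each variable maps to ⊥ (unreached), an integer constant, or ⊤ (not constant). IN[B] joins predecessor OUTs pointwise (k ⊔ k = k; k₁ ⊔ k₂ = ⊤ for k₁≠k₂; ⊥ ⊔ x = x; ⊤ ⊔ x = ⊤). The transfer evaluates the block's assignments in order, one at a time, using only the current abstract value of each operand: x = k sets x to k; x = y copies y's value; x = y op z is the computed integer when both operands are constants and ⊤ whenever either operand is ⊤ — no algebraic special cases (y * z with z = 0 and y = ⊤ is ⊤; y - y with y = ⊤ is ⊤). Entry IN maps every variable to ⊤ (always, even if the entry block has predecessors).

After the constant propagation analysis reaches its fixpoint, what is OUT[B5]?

Answer: {a: 1, b: ⊤, c: ⊤, d: ⊤, e: ⊤, f: ⊤}

Working:
Fixpoint table:
  B0:   IN=(all ⊤)   OUT=(all ⊤)
  B1:   IN=(all ⊤)   OUT=(all ⊤)
  B2:   IN=(all ⊤)   OUT={a:-4, e:-3; rest ⊤}
  B3:   IN={a:-4, e:-3; rest ⊤}   OUT={a:-4; rest ⊤}
  B4:   IN={a:-4; rest ⊤}   OUT={a:-4; rest ⊤}
  B5:   IN={a:-4; rest ⊤}   OUT={a:1; rest ⊤}

Merge at B5: IN[B5] = OUT[B4] = {a: -4, b: ⊤, c: ⊤, d: ⊤, e: ⊤, f: ⊤}
Applying B5's transfer function to that IN value gives OUT[B5] (row B5 above).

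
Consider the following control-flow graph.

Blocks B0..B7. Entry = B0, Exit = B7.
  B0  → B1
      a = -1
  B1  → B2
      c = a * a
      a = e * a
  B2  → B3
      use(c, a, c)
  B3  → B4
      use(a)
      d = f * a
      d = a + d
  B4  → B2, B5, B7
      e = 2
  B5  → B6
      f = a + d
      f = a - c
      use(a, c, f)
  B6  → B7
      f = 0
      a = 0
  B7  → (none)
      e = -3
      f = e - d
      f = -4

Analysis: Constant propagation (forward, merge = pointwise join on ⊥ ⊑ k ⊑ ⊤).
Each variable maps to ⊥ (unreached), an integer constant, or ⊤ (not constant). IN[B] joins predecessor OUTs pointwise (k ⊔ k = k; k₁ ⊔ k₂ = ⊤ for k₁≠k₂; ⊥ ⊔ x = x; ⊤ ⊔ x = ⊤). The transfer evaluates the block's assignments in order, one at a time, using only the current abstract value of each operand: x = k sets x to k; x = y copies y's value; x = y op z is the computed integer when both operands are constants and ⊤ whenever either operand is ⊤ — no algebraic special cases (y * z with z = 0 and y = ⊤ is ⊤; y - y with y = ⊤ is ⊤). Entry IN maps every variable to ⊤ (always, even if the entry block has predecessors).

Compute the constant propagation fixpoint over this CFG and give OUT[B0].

Answer: {a: -1, b: ⊤, c: ⊤, d: ⊤, e: ⊤, f: ⊤}

Trace:
Fixpoint table:
  B0:   IN=(all ⊤)   OUT={a:-1; rest ⊤}
  B1:   IN={a:-1; rest ⊤}   OUT={c:1; rest ⊤}
  B2:   IN={c:1; rest ⊤}   OUT={c:1; rest ⊤}
  B3:   IN={c:1; rest ⊤}   OUT={c:1; rest ⊤}
  B4:   IN={c:1; rest ⊤}   OUT={c:1, e:2; rest ⊤}
  B5:   IN={c:1, e:2; rest ⊤}   OUT={c:1, e:2; rest ⊤}
  B6:   IN={c:1, e:2; rest ⊤}   OUT={a:0, c:1, e:2, f:0; rest ⊤}
  B7:   IN={c:1, e:2; rest ⊤}   OUT={c:1, e:-3, f:-4; rest ⊤}

B0 is the boundary node: IN[B0] = {a: ⊤, b: ⊤, c: ⊤, d: ⊤, e: ⊤, f: ⊤}
Applying B0's transfer function to that IN value gives OUT[B0] (row B0 above).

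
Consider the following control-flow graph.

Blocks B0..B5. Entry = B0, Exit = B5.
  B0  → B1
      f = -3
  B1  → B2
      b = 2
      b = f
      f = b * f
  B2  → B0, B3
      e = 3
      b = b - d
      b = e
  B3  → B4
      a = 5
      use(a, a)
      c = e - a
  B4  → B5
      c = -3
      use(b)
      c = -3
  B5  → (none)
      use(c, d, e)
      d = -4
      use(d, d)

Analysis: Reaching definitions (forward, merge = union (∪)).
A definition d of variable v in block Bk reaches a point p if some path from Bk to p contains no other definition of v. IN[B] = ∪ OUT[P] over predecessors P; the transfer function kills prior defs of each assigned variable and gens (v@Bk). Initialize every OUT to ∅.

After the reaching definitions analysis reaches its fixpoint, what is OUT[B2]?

Converged values:
  B0:   IN={b@B2, e@B2, f@B1}   OUT={b@B2, e@B2, f@B0}
  B1:   IN={b@B2, e@B2, f@B0}   OUT={b@B1, e@B2, f@B1}
  B2:   IN={b@B1, e@B2, f@B1}   OUT={b@B2, e@B2, f@B1}
  B3:   IN={b@B2, e@B2, f@B1}   OUT={a@B3, b@B2, c@B3, e@B2, f@B1}
  B4:   IN={a@B3, b@B2, c@B3, e@B2, f@B1}   OUT={a@B3, b@B2, c@B4, e@B2, f@B1}
  B5:   IN={a@B3, b@B2, c@B4, e@B2, f@B1}   OUT={a@B3, b@B2, c@B4, d@B5, e@B2, f@B1}

Merge at B2: IN[B2] = OUT[B1] = {b@B1, e@B2, f@B1}
Applying B2's transfer function to that IN value gives OUT[B2] (row B2 above).

Answer: {b@B2, e@B2, f@B1}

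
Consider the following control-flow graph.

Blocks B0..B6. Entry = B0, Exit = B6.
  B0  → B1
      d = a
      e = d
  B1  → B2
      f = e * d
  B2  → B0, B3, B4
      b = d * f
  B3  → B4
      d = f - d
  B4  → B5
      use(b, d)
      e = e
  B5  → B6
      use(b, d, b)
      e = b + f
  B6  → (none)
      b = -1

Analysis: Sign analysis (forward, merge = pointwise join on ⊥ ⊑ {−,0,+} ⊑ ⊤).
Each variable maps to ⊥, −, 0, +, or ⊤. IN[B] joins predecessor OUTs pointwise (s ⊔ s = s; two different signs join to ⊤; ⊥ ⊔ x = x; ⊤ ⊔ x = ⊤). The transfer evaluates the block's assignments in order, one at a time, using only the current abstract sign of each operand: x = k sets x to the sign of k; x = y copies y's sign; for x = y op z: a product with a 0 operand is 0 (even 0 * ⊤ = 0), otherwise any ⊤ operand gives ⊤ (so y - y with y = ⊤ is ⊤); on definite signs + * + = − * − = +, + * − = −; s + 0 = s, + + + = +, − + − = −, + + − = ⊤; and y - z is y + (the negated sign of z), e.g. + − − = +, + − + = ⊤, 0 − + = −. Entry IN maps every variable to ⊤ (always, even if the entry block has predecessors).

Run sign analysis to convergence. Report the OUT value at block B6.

Answer: {a: ⊤, b: -, c: ⊤, d: ⊤, e: ⊤, f: ⊤}

Derivation:
Converged values:
  B0:   IN=(all ⊤)   OUT=(all ⊤)
  B1:   IN=(all ⊤)   OUT=(all ⊤)
  B2:   IN=(all ⊤)   OUT=(all ⊤)
  B3:   IN=(all ⊤)   OUT=(all ⊤)
  B4:   IN=(all ⊤)   OUT=(all ⊤)
  B5:   IN=(all ⊤)   OUT=(all ⊤)
  B6:   IN=(all ⊤)   OUT={b:-; rest ⊤}

Merge at B6: IN[B6] = OUT[B5] = {a: ⊤, b: ⊤, c: ⊤, d: ⊤, e: ⊤, f: ⊤}
Applying B6's transfer function to that IN value gives OUT[B6] (row B6 above).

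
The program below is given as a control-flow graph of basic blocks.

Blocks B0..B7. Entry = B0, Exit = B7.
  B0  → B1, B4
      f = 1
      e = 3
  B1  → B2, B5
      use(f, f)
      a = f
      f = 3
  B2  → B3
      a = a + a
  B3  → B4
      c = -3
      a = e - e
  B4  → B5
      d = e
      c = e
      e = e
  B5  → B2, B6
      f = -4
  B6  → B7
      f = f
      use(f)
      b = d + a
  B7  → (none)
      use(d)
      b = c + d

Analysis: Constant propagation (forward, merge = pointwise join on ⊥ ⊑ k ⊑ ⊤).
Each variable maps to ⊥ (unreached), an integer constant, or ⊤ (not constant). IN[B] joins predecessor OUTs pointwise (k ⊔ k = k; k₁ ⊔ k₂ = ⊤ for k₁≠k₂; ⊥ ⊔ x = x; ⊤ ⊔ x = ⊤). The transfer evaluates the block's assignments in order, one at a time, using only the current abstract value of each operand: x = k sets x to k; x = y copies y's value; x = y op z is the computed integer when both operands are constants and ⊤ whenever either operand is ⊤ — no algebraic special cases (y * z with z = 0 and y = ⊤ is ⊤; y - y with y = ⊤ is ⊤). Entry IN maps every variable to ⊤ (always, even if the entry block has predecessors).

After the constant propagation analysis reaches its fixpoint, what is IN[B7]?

Fixpoint table:
  B0:   IN=(all ⊤)   OUT={e:3, f:1; rest ⊤}
  B1:   IN={e:3, f:1; rest ⊤}   OUT={a:1, e:3, f:3; rest ⊤}
  B2:   IN={e:3; rest ⊤}   OUT={e:3; rest ⊤}
  B3:   IN={e:3; rest ⊤}   OUT={a:0, c:-3, e:3; rest ⊤}
  B4:   IN={e:3; rest ⊤}   OUT={c:3, d:3, e:3; rest ⊤}
  B5:   IN={e:3; rest ⊤}   OUT={e:3, f:-4; rest ⊤}
  B6:   IN={e:3, f:-4; rest ⊤}   OUT={e:3, f:-4; rest ⊤}
  B7:   IN={e:3, f:-4; rest ⊤}   OUT={e:3, f:-4; rest ⊤}

Merge at B7: IN[B7] = OUT[B6] = {a: ⊤, b: ⊤, c: ⊤, d: ⊤, e: 3, f: -4}

Answer: {a: ⊤, b: ⊤, c: ⊤, d: ⊤, e: 3, f: -4}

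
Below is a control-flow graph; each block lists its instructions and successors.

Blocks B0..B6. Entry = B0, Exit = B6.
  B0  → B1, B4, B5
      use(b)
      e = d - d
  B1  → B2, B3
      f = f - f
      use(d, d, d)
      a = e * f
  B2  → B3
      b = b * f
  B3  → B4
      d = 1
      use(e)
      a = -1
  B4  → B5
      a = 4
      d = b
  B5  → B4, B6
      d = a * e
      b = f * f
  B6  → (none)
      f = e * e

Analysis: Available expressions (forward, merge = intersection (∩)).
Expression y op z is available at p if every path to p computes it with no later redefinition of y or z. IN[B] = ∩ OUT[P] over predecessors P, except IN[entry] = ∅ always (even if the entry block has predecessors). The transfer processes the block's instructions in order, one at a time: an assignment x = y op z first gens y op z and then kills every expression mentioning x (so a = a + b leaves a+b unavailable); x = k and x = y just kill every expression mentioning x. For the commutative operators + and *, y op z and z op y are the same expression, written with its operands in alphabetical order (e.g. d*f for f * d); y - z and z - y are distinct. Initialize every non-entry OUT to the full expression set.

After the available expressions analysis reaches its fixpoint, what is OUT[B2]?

Answer: {d-d, e*f}

Working:
Fixpoint table:
  B0: | IN={} | OUT={d-d}
  B1: | IN={d-d} | OUT={d-d, e*f}
  B2: | IN={d-d, e*f} | OUT={d-d, e*f}
  B3: | IN={d-d, e*f} | OUT={e*f}
  B4: | IN={} | OUT={}
  B5: | IN={} | OUT={a*e, f*f}
  B6: | IN={a*e, f*f} | OUT={a*e, e*e}

Merge at B2: IN[B2] = OUT[B1] = {d-d, e*f}
Applying B2's transfer function to that IN value gives OUT[B2] (row B2 above).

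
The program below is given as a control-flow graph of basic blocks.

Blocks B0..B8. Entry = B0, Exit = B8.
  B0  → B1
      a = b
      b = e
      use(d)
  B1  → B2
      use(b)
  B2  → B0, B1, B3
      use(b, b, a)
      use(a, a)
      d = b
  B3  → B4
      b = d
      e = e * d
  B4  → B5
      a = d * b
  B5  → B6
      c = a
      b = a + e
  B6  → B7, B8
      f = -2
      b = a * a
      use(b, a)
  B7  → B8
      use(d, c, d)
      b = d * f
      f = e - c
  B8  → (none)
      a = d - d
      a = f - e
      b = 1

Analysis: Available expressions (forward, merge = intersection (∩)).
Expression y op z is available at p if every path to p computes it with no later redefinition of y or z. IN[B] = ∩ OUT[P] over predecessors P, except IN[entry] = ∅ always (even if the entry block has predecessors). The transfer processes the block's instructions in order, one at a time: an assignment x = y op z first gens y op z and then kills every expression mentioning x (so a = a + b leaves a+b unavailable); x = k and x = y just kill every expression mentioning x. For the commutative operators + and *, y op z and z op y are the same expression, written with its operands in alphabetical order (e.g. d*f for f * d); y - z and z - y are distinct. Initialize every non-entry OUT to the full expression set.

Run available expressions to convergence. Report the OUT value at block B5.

Fixpoint table:
  B0:  IN={}  OUT={}
  B1:  IN={}  OUT={}
  B2:  IN={}  OUT={}
  B3:  IN={}  OUT={}
  B4:  IN={}  OUT={b*d}
  B5:  IN={b*d}  OUT={a+e}
  B6:  IN={a+e}  OUT={a*a, a+e}
  B7:  IN={a*a, a+e}  OUT={a*a, a+e, e-c}
  B8:  IN={a*a, a+e}  OUT={d-d, f-e}

Merge at B5: IN[B5] = OUT[B4] = {b*d}
Applying B5's transfer function to that IN value gives OUT[B5] (row B5 above).

Answer: {a+e}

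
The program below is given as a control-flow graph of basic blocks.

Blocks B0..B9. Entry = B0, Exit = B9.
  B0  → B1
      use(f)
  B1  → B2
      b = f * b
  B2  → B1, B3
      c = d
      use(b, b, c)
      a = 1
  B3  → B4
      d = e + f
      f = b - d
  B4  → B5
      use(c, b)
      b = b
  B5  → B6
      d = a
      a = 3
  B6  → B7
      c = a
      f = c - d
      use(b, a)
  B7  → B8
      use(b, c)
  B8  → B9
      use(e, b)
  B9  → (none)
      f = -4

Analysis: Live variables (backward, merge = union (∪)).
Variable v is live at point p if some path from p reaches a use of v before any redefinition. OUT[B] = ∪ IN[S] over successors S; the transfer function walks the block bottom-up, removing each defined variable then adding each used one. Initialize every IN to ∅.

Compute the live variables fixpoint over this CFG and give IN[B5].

Fixpoint table:
  B0:  IN={b, d, e, f}  OUT={b, d, e, f}
  B1:  IN={b, d, e, f}  OUT={b, d, e, f}
  B2:  IN={b, d, e, f}  OUT={a, b, c, d, e, f}
  B3:  IN={a, b, c, e, f}  OUT={a, b, c, e}
  B4:  IN={a, b, c, e}  OUT={a, b, e}
  B5:  IN={a, b, e}  OUT={a, b, d, e}
  B6:  IN={a, b, d, e}  OUT={b, c, e}
  B7:  IN={b, c, e}  OUT={b, e}
  B8:  IN={b, e}  OUT={}
  B9:  IN={}  OUT={}

Merge at B5: OUT[B5] = IN[B6] = {a, b, d, e}
Applying B5's transfer function to that OUT value gives IN[B5] (row B5 above).

Answer: {a, b, e}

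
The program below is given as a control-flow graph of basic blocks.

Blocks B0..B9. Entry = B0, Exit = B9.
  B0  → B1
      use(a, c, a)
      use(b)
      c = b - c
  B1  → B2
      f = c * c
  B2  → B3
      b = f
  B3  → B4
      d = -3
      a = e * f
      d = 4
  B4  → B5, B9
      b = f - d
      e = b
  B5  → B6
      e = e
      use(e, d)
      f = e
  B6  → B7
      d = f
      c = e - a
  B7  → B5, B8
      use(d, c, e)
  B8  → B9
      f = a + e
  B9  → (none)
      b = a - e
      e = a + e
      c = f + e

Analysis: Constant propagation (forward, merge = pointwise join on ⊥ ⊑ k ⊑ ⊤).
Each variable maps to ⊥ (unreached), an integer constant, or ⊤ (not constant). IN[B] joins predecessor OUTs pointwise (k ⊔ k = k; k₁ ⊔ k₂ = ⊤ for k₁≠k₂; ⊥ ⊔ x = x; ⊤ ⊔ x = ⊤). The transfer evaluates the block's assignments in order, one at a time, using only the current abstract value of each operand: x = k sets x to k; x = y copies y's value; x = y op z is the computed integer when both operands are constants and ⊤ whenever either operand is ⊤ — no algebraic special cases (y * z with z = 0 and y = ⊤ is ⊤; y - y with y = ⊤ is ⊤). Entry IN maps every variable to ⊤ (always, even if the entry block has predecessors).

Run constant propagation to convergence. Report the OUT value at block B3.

Answer: {a: ⊤, b: ⊤, c: ⊤, d: 4, e: ⊤, f: ⊤}

Derivation:
Per-block solution:
  B0:   IN=(all ⊤)   OUT=(all ⊤)
  B1:   IN=(all ⊤)   OUT=(all ⊤)
  B2:   IN=(all ⊤)   OUT=(all ⊤)
  B3:   IN=(all ⊤)   OUT={d:4; rest ⊤}
  B4:   IN={d:4; rest ⊤}   OUT={d:4; rest ⊤}
  B5:   IN=(all ⊤)   OUT=(all ⊤)
  B6:   IN=(all ⊤)   OUT=(all ⊤)
  B7:   IN=(all ⊤)   OUT=(all ⊤)
  B8:   IN=(all ⊤)   OUT=(all ⊤)
  B9:   IN=(all ⊤)   OUT=(all ⊤)

Merge at B3: IN[B3] = OUT[B2] = {a: ⊤, b: ⊤, c: ⊤, d: ⊤, e: ⊤, f: ⊤}
Applying B3's transfer function to that IN value gives OUT[B3] (row B3 above).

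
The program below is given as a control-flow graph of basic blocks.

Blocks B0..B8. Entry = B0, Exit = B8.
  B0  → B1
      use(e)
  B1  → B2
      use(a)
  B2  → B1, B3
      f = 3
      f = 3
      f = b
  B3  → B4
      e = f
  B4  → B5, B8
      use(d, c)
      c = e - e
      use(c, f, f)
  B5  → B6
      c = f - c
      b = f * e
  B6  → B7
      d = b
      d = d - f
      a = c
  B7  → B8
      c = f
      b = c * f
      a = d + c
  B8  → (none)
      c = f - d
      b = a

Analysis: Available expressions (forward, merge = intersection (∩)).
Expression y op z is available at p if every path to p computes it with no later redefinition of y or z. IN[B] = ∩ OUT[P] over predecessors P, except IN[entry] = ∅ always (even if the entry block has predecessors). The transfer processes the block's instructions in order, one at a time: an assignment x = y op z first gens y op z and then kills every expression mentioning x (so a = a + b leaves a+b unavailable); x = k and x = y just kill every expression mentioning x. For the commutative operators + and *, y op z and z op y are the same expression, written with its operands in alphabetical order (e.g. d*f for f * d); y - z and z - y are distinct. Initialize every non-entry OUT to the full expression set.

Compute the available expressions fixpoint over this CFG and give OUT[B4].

Fixpoint table:
  B0:  IN={}  OUT={}
  B1:  IN={}  OUT={}
  B2:  IN={}  OUT={}
  B3:  IN={}  OUT={}
  B4:  IN={}  OUT={e-e}
  B5:  IN={e-e}  OUT={e*f, e-e}
  B6:  IN={e*f, e-e}  OUT={e*f, e-e}
  B7:  IN={e*f, e-e}  OUT={c*f, c+d, e*f, e-e}
  B8:  IN={e-e}  OUT={e-e, f-d}

Merge at B4: IN[B4] = OUT[B3] = {}
Applying B4's transfer function to that IN value gives OUT[B4] (row B4 above).

Answer: {e-e}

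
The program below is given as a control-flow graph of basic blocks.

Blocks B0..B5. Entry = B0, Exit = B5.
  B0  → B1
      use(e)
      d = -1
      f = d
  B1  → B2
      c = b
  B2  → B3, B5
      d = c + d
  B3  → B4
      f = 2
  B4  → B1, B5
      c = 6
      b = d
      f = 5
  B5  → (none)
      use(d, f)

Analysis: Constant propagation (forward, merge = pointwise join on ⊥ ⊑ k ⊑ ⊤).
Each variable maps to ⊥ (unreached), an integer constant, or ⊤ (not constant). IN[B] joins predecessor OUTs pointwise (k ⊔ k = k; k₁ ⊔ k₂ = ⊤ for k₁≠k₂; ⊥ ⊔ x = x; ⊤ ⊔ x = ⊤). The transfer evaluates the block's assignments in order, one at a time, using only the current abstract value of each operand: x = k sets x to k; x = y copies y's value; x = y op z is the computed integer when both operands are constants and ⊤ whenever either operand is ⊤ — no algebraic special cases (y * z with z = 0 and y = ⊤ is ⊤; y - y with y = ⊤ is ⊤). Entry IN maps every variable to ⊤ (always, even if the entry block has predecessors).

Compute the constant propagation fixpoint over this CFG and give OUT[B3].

Fixpoint table:
  B0:  IN=(all ⊤)  OUT={d:-1, f:-1; rest ⊤}
  B1:  IN=(all ⊤)  OUT=(all ⊤)
  B2:  IN=(all ⊤)  OUT=(all ⊤)
  B3:  IN=(all ⊤)  OUT={f:2; rest ⊤}
  B4:  IN={f:2; rest ⊤}  OUT={c:6, f:5; rest ⊤}
  B5:  IN=(all ⊤)  OUT=(all ⊤)

Merge at B3: IN[B3] = OUT[B2] = {a: ⊤, b: ⊤, c: ⊤, d: ⊤, e: ⊤, f: ⊤}
Applying B3's transfer function to that IN value gives OUT[B3] (row B3 above).

Answer: {a: ⊤, b: ⊤, c: ⊤, d: ⊤, e: ⊤, f: 2}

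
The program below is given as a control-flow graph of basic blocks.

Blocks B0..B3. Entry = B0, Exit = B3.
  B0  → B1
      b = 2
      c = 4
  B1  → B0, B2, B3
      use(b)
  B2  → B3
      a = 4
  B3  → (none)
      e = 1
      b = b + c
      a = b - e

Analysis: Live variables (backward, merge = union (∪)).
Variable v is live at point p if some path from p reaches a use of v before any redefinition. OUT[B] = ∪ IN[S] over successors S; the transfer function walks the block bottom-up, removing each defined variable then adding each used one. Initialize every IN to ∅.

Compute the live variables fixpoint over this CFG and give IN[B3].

Fixpoint table:
  B0:   IN={}   OUT={b, c}
  B1:   IN={b, c}   OUT={b, c}
  B2:   IN={b, c}   OUT={b, c}
  B3:   IN={b, c}   OUT={}

B3 is the boundary node: OUT[B3] = {}
Applying B3's transfer function to that OUT value gives IN[B3] (row B3 above).

Answer: {b, c}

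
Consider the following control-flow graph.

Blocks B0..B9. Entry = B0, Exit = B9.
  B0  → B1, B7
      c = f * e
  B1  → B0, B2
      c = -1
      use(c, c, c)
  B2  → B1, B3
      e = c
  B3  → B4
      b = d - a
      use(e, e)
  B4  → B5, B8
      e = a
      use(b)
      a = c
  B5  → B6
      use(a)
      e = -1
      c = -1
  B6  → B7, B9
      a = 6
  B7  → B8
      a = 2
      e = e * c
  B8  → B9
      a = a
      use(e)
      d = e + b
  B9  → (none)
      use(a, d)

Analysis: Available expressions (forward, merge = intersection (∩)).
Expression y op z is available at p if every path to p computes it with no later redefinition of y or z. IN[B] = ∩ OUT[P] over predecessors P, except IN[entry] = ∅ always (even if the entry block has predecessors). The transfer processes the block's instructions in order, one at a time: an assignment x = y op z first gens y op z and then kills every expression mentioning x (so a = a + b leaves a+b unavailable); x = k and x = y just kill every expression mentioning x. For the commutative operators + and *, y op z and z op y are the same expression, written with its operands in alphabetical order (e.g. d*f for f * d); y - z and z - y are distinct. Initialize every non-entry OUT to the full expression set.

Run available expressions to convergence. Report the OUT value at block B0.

Per-block solution:
  B0:   IN={}   OUT={e*f}
  B1:   IN={}   OUT={}
  B2:   IN={}   OUT={}
  B3:   IN={}   OUT={d-a}
  B4:   IN={d-a}   OUT={}
  B5:   IN={}   OUT={}
  B6:   IN={}   OUT={}
  B7:   IN={}   OUT={}
  B8:   IN={}   OUT={b+e}
  B9:   IN={}   OUT={}

Merge at B0 (entry node, so the boundary value {} is joined with the incoming edge(s)): IN[B0] = {} ∩ OUT[B1] = {}
Applying B0's transfer function to that IN value gives OUT[B0] (row B0 above).

Answer: {e*f}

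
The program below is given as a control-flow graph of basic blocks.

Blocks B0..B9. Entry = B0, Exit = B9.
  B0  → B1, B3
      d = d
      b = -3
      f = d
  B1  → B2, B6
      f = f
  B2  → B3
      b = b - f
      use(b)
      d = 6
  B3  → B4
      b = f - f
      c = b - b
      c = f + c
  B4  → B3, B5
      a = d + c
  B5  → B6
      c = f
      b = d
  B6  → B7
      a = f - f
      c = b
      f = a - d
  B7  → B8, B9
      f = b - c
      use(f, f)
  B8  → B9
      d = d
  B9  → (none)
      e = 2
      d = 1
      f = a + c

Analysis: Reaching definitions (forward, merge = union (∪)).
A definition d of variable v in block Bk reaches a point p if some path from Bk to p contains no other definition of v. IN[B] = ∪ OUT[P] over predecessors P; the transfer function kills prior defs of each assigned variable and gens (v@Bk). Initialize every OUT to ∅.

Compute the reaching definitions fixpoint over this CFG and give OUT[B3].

Fixpoint table:
  B0:   IN={}   OUT={b@B0, d@B0, f@B0}
  B1:   IN={b@B0, d@B0, f@B0}   OUT={b@B0, d@B0, f@B1}
  B2:   IN={b@B0, d@B0, f@B1}   OUT={b@B2, d@B2, f@B1}
  B3:   IN={a@B4, b@B0, b@B2, b@B3, c@B3, d@B0, d@B2, f@B0, f@B1}   OUT={a@B4, b@B3, c@B3, d@B0, d@B2, f@B0, f@B1}
  B4:   IN={a@B4, b@B3, c@B3, d@B0, d@B2, f@B0, f@B1}   OUT={a@B4, b@B3, c@B3, d@B0, d@B2, f@B0, f@B1}
  B5:   IN={a@B4, b@B3, c@B3, d@B0, d@B2, f@B0, f@B1}   OUT={a@B4, b@B5, c@B5, d@B0, d@B2, f@B0, f@B1}
  B6:   IN={a@B4, b@B0, b@B5, c@B5, d@B0, d@B2, f@B0, f@B1}   OUT={a@B6, b@B0, b@B5, c@B6, d@B0, d@B2, f@B6}
  B7:   IN={a@B6, b@B0, b@B5, c@B6, d@B0, d@B2, f@B6}   OUT={a@B6, b@B0, b@B5, c@B6, d@B0, d@B2, f@B7}
  B8:   IN={a@B6, b@B0, b@B5, c@B6, d@B0, d@B2, f@B7}   OUT={a@B6, b@B0, b@B5, c@B6, d@B8, f@B7}
  B9:   IN={a@B6, b@B0, b@B5, c@B6, d@B0, d@B2, d@B8, f@B7}   OUT={a@B6, b@B0, b@B5, c@B6, d@B9, e@B9, f@B9}

Merge at B3: IN[B3] = OUT[B0] ⊔ OUT[B2] ⊔ OUT[B4] = {a@B4, b@B0, b@B2, b@B3, c@B3, d@B0, d@B2, f@B0, f@B1}
Applying B3's transfer function to that IN value gives OUT[B3] (row B3 above).

Answer: {a@B4, b@B3, c@B3, d@B0, d@B2, f@B0, f@B1}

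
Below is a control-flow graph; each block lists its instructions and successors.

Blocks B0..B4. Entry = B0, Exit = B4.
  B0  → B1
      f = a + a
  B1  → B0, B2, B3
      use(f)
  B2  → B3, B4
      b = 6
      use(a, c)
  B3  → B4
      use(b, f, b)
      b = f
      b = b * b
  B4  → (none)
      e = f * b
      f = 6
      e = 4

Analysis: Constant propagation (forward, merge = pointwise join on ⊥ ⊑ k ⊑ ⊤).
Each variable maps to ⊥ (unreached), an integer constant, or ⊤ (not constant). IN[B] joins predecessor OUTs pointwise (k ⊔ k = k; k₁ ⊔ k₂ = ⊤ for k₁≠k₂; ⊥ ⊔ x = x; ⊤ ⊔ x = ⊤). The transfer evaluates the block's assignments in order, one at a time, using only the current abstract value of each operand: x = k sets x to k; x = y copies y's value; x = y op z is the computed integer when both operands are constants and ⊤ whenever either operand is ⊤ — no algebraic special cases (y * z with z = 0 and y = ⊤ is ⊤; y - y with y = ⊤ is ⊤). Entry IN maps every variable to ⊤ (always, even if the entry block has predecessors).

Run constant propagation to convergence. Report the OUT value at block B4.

Per-block solution:
  B0:   IN=(all ⊤)   OUT=(all ⊤)
  B1:   IN=(all ⊤)   OUT=(all ⊤)
  B2:   IN=(all ⊤)   OUT={b:6; rest ⊤}
  B3:   IN=(all ⊤)   OUT=(all ⊤)
  B4:   IN=(all ⊤)   OUT={e:4, f:6; rest ⊤}

Merge at B4: IN[B4] = OUT[B2] ⊔ OUT[B3] = {a: ⊤, b: ⊤, c: ⊤, d: ⊤, e: ⊤, f: ⊤}
Applying B4's transfer function to that IN value gives OUT[B4] (row B4 above).

Answer: {a: ⊤, b: ⊤, c: ⊤, d: ⊤, e: 4, f: 6}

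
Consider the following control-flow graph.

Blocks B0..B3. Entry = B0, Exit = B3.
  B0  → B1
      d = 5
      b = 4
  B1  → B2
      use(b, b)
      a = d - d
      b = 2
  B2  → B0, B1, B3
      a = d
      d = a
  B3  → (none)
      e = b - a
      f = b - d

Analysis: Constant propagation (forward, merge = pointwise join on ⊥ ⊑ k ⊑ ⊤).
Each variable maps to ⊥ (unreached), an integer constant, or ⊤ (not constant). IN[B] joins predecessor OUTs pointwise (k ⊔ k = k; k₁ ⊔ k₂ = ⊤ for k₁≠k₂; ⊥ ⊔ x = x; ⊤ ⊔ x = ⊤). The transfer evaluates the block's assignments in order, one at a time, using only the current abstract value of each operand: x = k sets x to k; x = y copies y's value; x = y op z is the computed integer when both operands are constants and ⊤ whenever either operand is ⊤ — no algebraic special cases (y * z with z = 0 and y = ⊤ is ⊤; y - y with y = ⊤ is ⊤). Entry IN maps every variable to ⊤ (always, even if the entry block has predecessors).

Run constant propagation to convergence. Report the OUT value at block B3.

Per-block solution:
  B0:  IN=(all ⊤)  OUT={b:4, d:5; rest ⊤}
  B1:  IN={d:5; rest ⊤}  OUT={a:0, b:2, d:5; rest ⊤}
  B2:  IN={a:0, b:2, d:5; rest ⊤}  OUT={a:5, b:2, d:5; rest ⊤}
  B3:  IN={a:5, b:2, d:5; rest ⊤}  OUT={a:5, b:2, d:5, e:-3, f:-3; rest ⊤}

Merge at B3: IN[B3] = OUT[B2] = {a: 5, b: 2, c: ⊤, d: 5, e: ⊤, f: ⊤}
Applying B3's transfer function to that IN value gives OUT[B3] (row B3 above).

Answer: {a: 5, b: 2, c: ⊤, d: 5, e: -3, f: -3}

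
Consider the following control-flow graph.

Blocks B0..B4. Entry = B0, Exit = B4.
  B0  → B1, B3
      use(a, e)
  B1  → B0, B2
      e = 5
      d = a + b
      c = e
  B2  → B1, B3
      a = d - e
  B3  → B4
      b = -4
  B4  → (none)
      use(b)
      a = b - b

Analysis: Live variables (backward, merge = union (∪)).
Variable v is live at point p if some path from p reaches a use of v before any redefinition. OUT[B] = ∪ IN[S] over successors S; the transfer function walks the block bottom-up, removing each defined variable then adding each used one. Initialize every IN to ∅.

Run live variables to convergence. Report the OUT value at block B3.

Answer: {b}

Working:
Per-block solution:
  B0:  IN={a, b, e}  OUT={a, b}
  B1:  IN={a, b}  OUT={a, b, d, e}
  B2:  IN={b, d, e}  OUT={a, b}
  B3:  IN={}  OUT={b}
  B4:  IN={b}  OUT={}

Merge at B3: OUT[B3] = IN[B4] = {b}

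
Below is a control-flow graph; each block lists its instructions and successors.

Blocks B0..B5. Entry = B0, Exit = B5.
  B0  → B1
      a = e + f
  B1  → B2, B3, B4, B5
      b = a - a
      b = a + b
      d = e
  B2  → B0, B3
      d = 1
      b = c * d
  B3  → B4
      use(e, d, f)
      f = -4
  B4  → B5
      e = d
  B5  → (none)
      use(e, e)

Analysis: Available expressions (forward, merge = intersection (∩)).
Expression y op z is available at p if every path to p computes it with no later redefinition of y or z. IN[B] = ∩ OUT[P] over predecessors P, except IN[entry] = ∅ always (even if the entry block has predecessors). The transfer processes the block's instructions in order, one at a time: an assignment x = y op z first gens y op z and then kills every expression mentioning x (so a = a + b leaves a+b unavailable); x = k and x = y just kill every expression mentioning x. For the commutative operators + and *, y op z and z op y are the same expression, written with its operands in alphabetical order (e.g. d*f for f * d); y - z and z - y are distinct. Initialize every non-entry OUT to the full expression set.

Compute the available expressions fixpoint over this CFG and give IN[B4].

Answer: {a-a}

Derivation:
Fixpoint table:
  B0:  IN={}  OUT={e+f}
  B1:  IN={e+f}  OUT={a-a, e+f}
  B2:  IN={a-a, e+f}  OUT={a-a, c*d, e+f}
  B3:  IN={a-a, e+f}  OUT={a-a}
  B4:  IN={a-a}  OUT={a-a}
  B5:  IN={a-a}  OUT={a-a}

Merge at B4: IN[B4] = OUT[B1] ∩ OUT[B3] = {a-a}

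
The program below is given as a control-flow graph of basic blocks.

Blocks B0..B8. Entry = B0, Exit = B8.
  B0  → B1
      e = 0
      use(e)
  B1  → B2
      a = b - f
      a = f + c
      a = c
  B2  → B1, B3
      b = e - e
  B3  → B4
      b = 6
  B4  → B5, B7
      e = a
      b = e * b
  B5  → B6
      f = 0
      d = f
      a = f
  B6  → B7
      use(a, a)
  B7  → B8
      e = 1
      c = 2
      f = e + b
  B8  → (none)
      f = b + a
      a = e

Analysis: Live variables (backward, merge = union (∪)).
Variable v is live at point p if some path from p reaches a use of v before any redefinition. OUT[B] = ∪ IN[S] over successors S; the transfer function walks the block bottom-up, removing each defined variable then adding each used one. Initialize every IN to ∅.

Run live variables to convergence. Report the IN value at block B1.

Per-block solution:
  B0:   IN={b, c, f}   OUT={b, c, e, f}
  B1:   IN={b, c, e, f}   OUT={a, c, e, f}
  B2:   IN={a, c, e, f}   OUT={a, b, c, e, f}
  B3:   IN={a}   OUT={a, b}
  B4:   IN={a, b}   OUT={a, b}
  B5:   IN={b}   OUT={a, b}
  B6:   IN={a, b}   OUT={a, b}
  B7:   IN={a, b}   OUT={a, b, e}
  B8:   IN={a, b, e}   OUT={}

Merge at B1: OUT[B1] = IN[B2] = {a, c, e, f}
Applying B1's transfer function to that OUT value gives IN[B1] (row B1 above).

Answer: {b, c, e, f}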